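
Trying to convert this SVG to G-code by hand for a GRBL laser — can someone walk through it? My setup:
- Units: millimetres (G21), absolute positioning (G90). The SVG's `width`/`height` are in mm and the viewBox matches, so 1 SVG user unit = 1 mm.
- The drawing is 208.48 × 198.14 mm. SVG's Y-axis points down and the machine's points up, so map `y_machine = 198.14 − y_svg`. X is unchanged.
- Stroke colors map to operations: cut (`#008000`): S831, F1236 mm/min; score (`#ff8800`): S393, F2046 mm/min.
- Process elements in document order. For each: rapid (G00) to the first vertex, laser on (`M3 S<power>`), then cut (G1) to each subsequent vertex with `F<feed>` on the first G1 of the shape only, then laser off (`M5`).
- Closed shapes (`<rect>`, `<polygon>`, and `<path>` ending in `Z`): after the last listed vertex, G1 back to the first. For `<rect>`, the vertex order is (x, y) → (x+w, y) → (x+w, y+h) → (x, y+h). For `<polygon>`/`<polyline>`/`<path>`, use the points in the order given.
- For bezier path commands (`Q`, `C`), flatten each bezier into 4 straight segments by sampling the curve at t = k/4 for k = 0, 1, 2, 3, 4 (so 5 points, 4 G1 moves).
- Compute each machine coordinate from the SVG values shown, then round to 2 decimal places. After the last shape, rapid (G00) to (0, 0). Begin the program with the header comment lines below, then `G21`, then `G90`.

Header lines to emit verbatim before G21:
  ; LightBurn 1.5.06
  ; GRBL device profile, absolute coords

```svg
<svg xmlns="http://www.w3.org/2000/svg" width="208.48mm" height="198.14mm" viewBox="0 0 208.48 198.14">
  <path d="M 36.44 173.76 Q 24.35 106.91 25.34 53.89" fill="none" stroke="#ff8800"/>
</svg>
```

viewBox `0 0 208.48 198.14` with mm width/height → 1 unit = 1 mm. Flip: y_m = 198.14 − y_svg.

**Shape 1** — `<path>` quadratic bezier, stroke `#ff8800` → score (S393, F2046). Control points (SVG): P0=(36.44,173.76), P1=(24.35,106.91), P2=(25.34,53.89); sampled at t=k/4. Machine vertices: (36.44,24.38) → (31.21,56.94) → (27.62,87.77) → (25.66,116.88) → (25.34,144.25). Open path.

; LightBurn 1.5.06
; GRBL device profile, absolute coords
G21
G90
G00 X36.44 Y24.38
M3 S393
G1 X31.21 Y56.94 F2046
G1 X27.62 Y87.77
G1 X25.66 Y116.88
G1 X25.34 Y144.25
M5
G00 X0.00 Y0.00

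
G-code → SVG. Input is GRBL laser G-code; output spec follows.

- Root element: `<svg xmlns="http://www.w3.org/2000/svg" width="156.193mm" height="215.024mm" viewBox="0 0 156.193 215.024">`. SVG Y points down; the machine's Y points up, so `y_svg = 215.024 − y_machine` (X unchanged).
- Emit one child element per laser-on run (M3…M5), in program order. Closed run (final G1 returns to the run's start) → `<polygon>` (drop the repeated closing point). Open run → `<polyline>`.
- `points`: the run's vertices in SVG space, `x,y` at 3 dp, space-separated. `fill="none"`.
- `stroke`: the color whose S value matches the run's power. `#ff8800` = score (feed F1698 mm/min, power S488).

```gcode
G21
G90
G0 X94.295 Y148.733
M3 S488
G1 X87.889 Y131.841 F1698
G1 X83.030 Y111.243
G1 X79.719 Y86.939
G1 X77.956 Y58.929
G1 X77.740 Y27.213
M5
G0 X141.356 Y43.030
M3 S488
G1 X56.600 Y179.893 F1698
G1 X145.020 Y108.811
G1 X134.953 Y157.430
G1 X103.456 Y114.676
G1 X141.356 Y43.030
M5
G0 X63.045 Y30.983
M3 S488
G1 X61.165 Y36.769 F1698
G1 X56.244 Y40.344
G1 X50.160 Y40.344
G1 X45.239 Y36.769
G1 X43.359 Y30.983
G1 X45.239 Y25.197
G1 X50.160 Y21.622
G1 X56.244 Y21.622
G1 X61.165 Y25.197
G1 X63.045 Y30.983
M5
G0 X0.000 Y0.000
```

Machine Y-up, SVG Y-down with viewBox height 215.024, so y_svg = 215.024 − y_machine; X carries over. Every run uses S488, so all elements get stroke `#ff8800` (score).

Run 1: The run is open, so emit a `<polyline>` with points (Y-flipped): 94.295,66.291 87.889,83.183 83.030,103.781 79.719,128.085 77.956,156.095 77.740,187.811.

Run 2: The run returns to its start, so emit a `<polygon>` with points (Y-flipped): 141.356,171.994 56.600,35.131 145.020,106.213 134.953,57.594 103.456,100.348.

Run 3: The run returns to its start, so emit a `<polygon>` with points (Y-flipped): 63.045,184.041 61.165,178.255 56.244,174.680 50.160,174.680 45.239,178.255 43.359,184.041 45.239,189.827 50.160,193.402 56.244,193.402 61.165,189.827.

<svg xmlns="http://www.w3.org/2000/svg" width="156.193mm" height="215.024mm" viewBox="0 0 156.193 215.024">
  <polyline points="94.295,66.291 87.889,83.183 83.030,103.781 79.719,128.085 77.956,156.095 77.740,187.811" fill="none" stroke="#ff8800"/>
  <polygon points="141.356,171.994 56.600,35.131 145.020,106.213 134.953,57.594 103.456,100.348" fill="none" stroke="#ff8800"/>
  <polygon points="63.045,184.041 61.165,178.255 56.244,174.680 50.160,174.680 45.239,178.255 43.359,184.041 45.239,189.827 50.160,193.402 56.244,193.402 61.165,189.827" fill="none" stroke="#ff8800"/>
</svg>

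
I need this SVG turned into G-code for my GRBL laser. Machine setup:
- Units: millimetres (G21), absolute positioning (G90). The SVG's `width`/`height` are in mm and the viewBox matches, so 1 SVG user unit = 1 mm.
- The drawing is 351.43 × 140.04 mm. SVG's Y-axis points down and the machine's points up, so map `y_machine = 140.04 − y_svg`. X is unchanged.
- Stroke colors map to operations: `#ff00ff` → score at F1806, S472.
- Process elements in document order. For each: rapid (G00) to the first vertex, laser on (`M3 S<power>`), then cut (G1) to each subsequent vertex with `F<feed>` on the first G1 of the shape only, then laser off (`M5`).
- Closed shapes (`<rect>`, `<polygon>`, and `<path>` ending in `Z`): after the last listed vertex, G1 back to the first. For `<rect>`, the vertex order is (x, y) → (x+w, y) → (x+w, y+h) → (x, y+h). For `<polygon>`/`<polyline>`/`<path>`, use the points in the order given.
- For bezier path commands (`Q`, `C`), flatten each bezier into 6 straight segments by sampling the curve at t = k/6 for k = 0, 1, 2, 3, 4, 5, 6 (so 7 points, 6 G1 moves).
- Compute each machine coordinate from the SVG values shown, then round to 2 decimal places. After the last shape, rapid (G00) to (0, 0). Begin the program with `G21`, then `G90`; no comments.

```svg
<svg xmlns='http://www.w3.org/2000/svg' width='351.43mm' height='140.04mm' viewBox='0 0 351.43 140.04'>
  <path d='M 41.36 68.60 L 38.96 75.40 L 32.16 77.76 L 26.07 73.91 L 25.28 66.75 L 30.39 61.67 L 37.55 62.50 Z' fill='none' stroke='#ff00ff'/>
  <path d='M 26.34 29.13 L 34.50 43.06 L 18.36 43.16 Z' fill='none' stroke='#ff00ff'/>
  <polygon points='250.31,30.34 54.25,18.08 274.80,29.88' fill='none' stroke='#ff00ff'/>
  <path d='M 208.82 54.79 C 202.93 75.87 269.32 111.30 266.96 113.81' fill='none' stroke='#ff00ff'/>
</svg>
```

G21
G90
G00 X41.36 Y71.44
M3 S472
G1 X38.96 Y64.64 F1806
G1 X32.16 Y62.28
G1 X26.07 Y66.13
G1 X25.28 Y73.29
G1 X30.39 Y78.37
G1 X37.55 Y77.54
G1 X41.36 Y71.44
M5
G00 X26.34 Y110.91
M3 S472
G1 X34.50 Y96.98 F1806
G1 X18.36 Y96.88
G1 X26.34 Y110.91
M5
G00 X250.31 Y109.70
M3 S472
G1 X54.25 Y121.96 F1806
G1 X274.80 Y110.16
G1 X250.31 Y109.70
M5
G00 X208.82 Y85.25
M3 S472
G1 X211.25 Y73.73 F1806
G1 X221.80 Y61.14
G1 X236.57 Y48.78
G1 X251.63 Y37.96
G1 X263.06 Y30.01
G1 X266.96 Y26.23
M5
G00 X0.00 Y0.00

1 u = 1 mm; y_m = 140.04 − y.

[1] `<path>` regular polygon, #ff00ff→score S472 F1806: (41.36,71.44) → (38.96,64.64) → (32.16,62.28) → (26.07,66.13) → (25.28,73.29) → (30.39,78.37) → (37.55,77.54) → (41.36,71.44) (closed)

[2] `<path>` regular polygon, #ff00ff→score S472 F1806: (26.34,110.91) → (34.50,96.98) → (18.36,96.88) → (26.34,110.91) (closed)

[3] `<polygon>` closed polygon, #ff00ff→score S472 F1806: (250.31,109.70) → (54.25,121.96) → (274.80,110.16) → (250.31,109.70) (closed)

[4] `<path>` cubic bezier, #ff00ff→score S472 F1806: (208.82,85.25) → (211.25,73.73) → (221.80,61.14) → (236.57,48.78) → (251.63,37.96) → (263.06,30.01) → (266.96,26.23)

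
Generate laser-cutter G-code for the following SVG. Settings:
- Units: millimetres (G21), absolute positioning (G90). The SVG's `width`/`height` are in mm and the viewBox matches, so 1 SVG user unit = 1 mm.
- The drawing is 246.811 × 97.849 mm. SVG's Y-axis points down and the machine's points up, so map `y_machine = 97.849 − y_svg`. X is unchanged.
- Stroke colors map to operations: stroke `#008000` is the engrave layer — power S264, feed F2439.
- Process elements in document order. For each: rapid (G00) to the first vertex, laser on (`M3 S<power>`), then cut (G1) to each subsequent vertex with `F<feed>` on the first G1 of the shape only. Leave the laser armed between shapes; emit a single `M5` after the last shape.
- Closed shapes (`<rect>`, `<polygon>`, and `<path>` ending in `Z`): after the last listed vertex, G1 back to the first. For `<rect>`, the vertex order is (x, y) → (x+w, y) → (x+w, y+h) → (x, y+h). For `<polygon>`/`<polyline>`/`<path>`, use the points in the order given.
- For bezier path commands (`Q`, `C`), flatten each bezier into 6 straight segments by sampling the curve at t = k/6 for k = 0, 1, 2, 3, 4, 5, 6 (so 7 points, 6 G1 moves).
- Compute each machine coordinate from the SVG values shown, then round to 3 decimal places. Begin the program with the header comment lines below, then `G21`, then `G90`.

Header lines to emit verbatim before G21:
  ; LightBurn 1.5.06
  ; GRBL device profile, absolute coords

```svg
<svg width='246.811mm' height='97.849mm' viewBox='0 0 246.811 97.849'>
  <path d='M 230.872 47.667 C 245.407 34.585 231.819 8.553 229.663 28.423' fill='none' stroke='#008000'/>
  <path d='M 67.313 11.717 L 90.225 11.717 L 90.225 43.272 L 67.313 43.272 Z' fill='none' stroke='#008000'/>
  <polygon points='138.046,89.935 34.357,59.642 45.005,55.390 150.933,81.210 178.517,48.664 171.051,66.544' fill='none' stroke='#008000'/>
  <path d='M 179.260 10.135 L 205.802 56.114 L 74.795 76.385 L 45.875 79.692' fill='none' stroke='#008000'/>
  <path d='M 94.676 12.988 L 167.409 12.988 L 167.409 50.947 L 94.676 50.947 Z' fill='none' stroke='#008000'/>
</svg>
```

; LightBurn 1.5.06
; GRBL device profile, absolute coords
G21
G90
G00 X230.872 Y50.182
M3 S264
G1 X235.979 Y57.530 F2439
G1 X237.498 Y65.401
G1 X236.527 Y72.161
G1 X234.165 Y76.175
G1 X231.511 Y75.808
G1 X229.663 Y69.426
G00 X67.313 Y86.132
M3 S264
G1 X90.225 Y86.132 F2439
G1 X90.225 Y54.577
G1 X67.313 Y54.577
G1 X67.313 Y86.132
G00 X138.046 Y7.914
M3 S264
G1 X34.357 Y38.207 F2439
G1 X45.005 Y42.459
G1 X150.933 Y16.639
G1 X178.517 Y49.185
G1 X171.051 Y31.305
G1 X138.046 Y7.914
G00 X179.260 Y87.714
M3 S264
G1 X205.802 Y41.735 F2439
G1 X74.795 Y21.464
G1 X45.875 Y18.157
G00 X94.676 Y84.861
M3 S264
G1 X167.409 Y84.861 F2439
G1 X167.409 Y46.902
G1 X94.676 Y46.902
G1 X94.676 Y84.861
M5

viewBox `0 0 246.811 97.849` with mm width/height → 1 unit = 1 mm. Flip: y_m = 97.849 − y_svg.

**Shape 1** — `<path>` cubic bezier, stroke `#008000` → engrave (S264, F2439). Control points (SVG): P0=(230.872,47.667), P1=(245.407,34.585), P2=(231.819,8.553), P3=(229.663,28.423); sampled at t=k/6. Machine vertices: (230.872,50.182) → (235.979,57.530) → (237.498,65.401) → (236.527,72.161) → (234.165,76.175) → (231.511,75.808) → (229.663,69.426). Open path.

**Shape 2** — `<path>` rectangle, stroke `#008000` → engrave (S264, F2439). Machine vertices: (67.313,86.132) → (90.225,86.132) → (90.225,54.577) → (67.313,54.577) → (67.313,86.132). Closed: final G1 returns to the first vertex.

**Shape 3** — `<polygon>` closed polygon, stroke `#008000` → engrave (S264, F2439). Machine vertices: (138.046,7.914) → (34.357,38.207) → (45.005,42.459) → (150.933,16.639) → (178.517,49.185) → (171.051,31.305) → (138.046,7.914). Closed: final G1 returns to the first vertex.

**Shape 4** — `<path>` open polyline, stroke `#008000` → engrave (S264, F2439). Machine vertices: (179.260,87.714) → (205.802,41.735) → (74.795,21.464) → (45.875,18.157). Open path.

**Shape 5** — `<path>` rectangle, stroke `#008000` → engrave (S264, F2439). Machine vertices: (94.676,84.861) → (167.409,84.861) → (167.409,46.902) → (94.676,46.902) → (94.676,84.861). Closed: final G1 returns to the first vertex.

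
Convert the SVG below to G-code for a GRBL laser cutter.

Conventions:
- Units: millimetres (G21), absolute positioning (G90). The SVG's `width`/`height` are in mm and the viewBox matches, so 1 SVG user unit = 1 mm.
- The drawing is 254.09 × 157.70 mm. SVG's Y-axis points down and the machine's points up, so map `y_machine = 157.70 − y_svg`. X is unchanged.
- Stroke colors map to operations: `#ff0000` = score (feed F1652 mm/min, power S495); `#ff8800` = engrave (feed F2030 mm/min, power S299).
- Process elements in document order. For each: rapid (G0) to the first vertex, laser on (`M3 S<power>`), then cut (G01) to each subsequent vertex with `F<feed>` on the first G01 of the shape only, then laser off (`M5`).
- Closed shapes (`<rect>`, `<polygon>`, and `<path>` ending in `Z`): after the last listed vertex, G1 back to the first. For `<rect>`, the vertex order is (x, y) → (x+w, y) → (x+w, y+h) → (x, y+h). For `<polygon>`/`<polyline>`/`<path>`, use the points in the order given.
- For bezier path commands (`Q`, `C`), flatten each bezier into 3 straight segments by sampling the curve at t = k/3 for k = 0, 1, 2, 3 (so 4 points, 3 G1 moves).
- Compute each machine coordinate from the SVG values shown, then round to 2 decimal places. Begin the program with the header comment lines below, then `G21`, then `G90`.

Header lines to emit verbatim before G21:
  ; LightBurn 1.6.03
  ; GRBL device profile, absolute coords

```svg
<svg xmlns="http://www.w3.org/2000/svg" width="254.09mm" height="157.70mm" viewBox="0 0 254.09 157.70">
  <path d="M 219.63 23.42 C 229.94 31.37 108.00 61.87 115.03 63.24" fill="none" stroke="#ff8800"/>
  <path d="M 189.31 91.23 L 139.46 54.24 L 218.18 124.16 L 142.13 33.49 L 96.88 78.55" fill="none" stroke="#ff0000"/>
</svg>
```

; LightBurn 1.6.03
; GRBL device profile, absolute coords
G21
G90
G0 X219.63 Y134.28
M3 S299
G01 X195.53 Y120.73 F2030
G01 X141.32 Y103.63
G01 X115.03 Y94.46
M5
G0 X189.31 Y66.47
M3 S495
G01 X139.46 Y103.46 F1652
G01 X218.18 Y33.54
G01 X142.13 Y124.21
G01 X96.88 Y79.15
M5

viewBox `0 0 254.09 157.70` with mm width/height → 1 unit = 1 mm. Flip: y_m = 157.70 − y_svg.

**Shape 1** — `<path>` cubic bezier, stroke `#ff8800` → engrave (S299, F2030). Control points (SVG): P0=(219.63,23.42), P1=(229.94,31.37), P2=(108.00,61.87), P3=(115.03,63.24); sampled at t=k/3. Machine vertices: (219.63,134.28) → (195.53,120.73) → (141.32,103.63) → (115.03,94.46). Open path.

**Shape 2** — `<path>` open polyline, stroke `#ff0000` → score (S495, F1652). Machine vertices: (189.31,66.47) → (139.46,103.46) → (218.18,33.54) → (142.13,124.21) → (96.88,79.15). Open path.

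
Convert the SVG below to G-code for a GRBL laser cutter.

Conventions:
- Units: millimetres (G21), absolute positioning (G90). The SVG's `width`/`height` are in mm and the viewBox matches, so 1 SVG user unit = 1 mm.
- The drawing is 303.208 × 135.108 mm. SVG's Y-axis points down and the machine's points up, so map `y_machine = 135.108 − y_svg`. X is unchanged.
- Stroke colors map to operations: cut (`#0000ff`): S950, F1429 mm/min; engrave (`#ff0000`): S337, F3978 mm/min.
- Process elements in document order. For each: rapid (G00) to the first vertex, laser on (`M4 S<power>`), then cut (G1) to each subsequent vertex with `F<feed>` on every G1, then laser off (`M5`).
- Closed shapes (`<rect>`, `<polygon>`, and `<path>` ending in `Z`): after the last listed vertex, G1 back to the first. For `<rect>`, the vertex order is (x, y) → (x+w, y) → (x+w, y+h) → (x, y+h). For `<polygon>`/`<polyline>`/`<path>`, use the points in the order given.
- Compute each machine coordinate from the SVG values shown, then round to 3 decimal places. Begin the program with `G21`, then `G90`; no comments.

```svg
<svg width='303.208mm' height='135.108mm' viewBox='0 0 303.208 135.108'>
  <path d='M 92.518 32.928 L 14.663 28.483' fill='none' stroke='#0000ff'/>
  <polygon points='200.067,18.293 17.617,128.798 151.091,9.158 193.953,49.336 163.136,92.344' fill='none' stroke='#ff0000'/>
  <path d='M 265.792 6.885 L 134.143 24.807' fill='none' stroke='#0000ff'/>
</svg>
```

G21
G90
G00 X92.518 Y102.180
M4 S950
G1 X14.663 Y106.625 F1429
M5
G00 X200.067 Y116.815
M4 S337
G1 X17.617 Y6.310 F3978
G1 X151.091 Y125.950 F3978
G1 X193.953 Y85.772 F3978
G1 X163.136 Y42.764 F3978
G1 X200.067 Y116.815 F3978
M5
G00 X265.792 Y128.223
M4 S950
G1 X134.143 Y110.301 F1429
M5

Since the viewBox matches the mm dimensions, user units are millimetres directly. The only transform is the Y-flip y_m = 135.108 − y_svg.

Shape 1 is a line segment drawn with `<path>`. Its stroke #0000ff means cut at S950, F1429. After flipping Y the toolpath is (92.518,102.180) → (14.663,106.625).

Shape 2 is a closed polygon drawn with `<polygon>`. Its stroke #ff0000 means engrave at S337, F3978. After flipping Y the toolpath is (200.067,116.815) → (17.617,6.310) → (151.091,125.950) → (193.953,85.772) → (163.136,42.764) → (200.067,116.815), returning to the start.

Shape 3 is a line segment drawn with `<path>`. Its stroke #0000ff means cut at S950, F1429. After flipping Y the toolpath is (265.792,128.223) → (134.143,110.301).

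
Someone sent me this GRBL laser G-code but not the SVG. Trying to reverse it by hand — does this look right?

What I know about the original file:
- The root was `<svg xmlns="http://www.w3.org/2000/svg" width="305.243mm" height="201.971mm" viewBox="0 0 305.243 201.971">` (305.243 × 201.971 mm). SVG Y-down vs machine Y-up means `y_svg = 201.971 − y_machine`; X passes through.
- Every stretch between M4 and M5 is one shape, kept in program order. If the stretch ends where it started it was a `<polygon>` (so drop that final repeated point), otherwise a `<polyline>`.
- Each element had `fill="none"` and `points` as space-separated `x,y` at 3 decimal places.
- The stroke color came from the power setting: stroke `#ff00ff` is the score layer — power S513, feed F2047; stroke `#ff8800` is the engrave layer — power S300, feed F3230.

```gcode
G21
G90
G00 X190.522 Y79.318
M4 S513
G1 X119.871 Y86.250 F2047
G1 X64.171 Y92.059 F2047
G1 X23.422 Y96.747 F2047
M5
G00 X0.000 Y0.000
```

Each laser-on run becomes one SVG element. Flip Y back into SVG space with y_svg = 201.971 − y_machine. Every run uses S513, so all elements get stroke `#ff00ff` (score).

Run 1: The run is open, so emit a `<polyline>` with points (Y-flipped): 190.522,122.653 119.871,115.721 64.171,109.912 23.422,105.224.

<svg xmlns="http://www.w3.org/2000/svg" width="305.243mm" height="201.971mm" viewBox="0 0 305.243 201.971">
  <polyline points="190.522,122.653 119.871,115.721 64.171,109.912 23.422,105.224" fill="none" stroke="#ff00ff"/>
</svg>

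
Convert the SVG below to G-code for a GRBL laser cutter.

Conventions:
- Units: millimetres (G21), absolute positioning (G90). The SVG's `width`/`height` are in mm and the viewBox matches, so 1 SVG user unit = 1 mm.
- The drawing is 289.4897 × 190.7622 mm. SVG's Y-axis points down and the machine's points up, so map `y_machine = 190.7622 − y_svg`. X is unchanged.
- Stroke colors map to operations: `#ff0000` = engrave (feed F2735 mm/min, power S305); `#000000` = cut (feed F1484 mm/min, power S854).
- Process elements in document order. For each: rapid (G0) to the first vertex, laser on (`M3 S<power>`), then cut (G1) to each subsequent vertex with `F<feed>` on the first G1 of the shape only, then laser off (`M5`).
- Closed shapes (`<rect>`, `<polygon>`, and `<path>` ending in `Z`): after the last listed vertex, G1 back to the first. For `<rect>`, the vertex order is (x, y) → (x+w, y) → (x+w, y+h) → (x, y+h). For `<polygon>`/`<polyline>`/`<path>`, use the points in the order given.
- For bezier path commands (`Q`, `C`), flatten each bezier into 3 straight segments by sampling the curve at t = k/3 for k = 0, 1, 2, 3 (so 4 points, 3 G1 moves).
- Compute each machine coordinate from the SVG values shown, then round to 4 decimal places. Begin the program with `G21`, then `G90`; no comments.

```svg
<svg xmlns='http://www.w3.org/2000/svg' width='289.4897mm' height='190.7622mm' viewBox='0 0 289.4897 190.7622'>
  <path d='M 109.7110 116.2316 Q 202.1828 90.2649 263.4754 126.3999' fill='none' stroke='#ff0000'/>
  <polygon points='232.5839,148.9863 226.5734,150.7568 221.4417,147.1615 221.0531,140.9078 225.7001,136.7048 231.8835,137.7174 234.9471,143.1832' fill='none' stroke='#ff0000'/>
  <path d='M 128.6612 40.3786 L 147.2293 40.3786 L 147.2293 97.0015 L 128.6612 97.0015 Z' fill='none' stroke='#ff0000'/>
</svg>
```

G21
G90
G0 X109.7110 Y74.5306
M3 S305
G1 X167.8945 Y84.9415 F2735
G1 X219.1493 Y81.5521
G1 X263.4754 Y64.3623
M5
G0 X232.5839 Y41.7759
M3 S305
G1 X226.5734 Y40.0054 F2735
G1 X221.4417 Y43.6007
G1 X221.0531 Y49.8544
G1 X225.7001 Y54.0574
G1 X231.8835 Y53.0448
G1 X234.9471 Y47.5790
G1 X232.5839 Y41.7759
M5
G0 X128.6612 Y150.3836
M3 S305
G1 X147.2293 Y150.3836 F2735
G1 X147.2293 Y93.7607
G1 X128.6612 Y93.7607
G1 X128.6612 Y150.3836
M5

Since the viewBox matches the mm dimensions, user units are millimetres directly. The only transform is the Y-flip y_m = 190.7622 − y_svg.

Shape 1 is a quadratic bezier drawn with `<path>`. Its stroke #ff0000 means engrave at S305, F2735. After flipping Y the toolpath is (109.7110,74.5306) → (167.8945,84.9415) → (219.1493,81.5521) → (263.4754,64.3623).

Shape 2 is a regular polygon drawn with `<polygon>`. Its stroke #ff0000 means engrave at S305, F2735. After flipping Y the toolpath is (232.5839,41.7759) → (226.5734,40.0054) → (221.4417,43.6007) → (221.0531,49.8544) → (225.7001,54.0574) → (231.8835,53.0448) → (234.9471,47.5790) → (232.5839,41.7759), returning to the start.

Shape 3 is a rectangle drawn with `<path>`. Its stroke #ff0000 means engrave at S305, F2735. After flipping Y the toolpath is (128.6612,150.3836) → (147.2293,150.3836) → (147.2293,93.7607) → (128.6612,93.7607) → (128.6612,150.3836), returning to the start.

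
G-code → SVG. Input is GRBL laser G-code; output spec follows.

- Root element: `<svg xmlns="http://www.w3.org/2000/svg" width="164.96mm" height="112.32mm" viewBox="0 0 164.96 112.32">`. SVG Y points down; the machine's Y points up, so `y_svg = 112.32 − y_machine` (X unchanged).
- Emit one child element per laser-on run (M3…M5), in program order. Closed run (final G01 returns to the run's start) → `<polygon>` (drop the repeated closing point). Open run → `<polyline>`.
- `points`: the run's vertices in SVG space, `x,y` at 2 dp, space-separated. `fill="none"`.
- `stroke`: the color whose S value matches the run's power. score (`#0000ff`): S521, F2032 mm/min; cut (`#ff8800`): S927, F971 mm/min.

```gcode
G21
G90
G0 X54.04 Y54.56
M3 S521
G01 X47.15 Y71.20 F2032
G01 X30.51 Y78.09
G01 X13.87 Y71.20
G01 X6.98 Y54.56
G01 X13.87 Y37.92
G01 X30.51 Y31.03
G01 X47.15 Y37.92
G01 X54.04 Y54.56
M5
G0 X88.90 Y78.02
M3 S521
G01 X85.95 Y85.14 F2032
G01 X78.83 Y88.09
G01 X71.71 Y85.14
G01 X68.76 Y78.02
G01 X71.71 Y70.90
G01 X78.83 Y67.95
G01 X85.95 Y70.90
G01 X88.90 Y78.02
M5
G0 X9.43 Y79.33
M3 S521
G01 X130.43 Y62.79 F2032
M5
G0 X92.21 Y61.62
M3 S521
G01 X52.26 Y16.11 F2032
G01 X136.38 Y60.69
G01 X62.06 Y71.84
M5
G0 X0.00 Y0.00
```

<svg xmlns="http://www.w3.org/2000/svg" width="164.96mm" height="112.32mm" viewBox="0 0 164.96 112.32">
  <polygon points="54.04,57.76 47.15,41.12 30.51,34.23 13.87,41.12 6.98,57.76 13.87,74.40 30.51,81.29 47.15,74.40" fill="none" stroke="#0000ff"/>
  <polygon points="88.90,34.30 85.95,27.18 78.83,24.23 71.71,27.18 68.76,34.30 71.71,41.42 78.83,44.37 85.95,41.42" fill="none" stroke="#0000ff"/>
  <polyline points="9.43,32.99 130.43,49.53" fill="none" stroke="#0000ff"/>
  <polyline points="92.21,50.70 52.26,96.21 136.38,51.63 62.06,40.48" fill="none" stroke="#0000ff"/>
</svg>

Each laser-on run becomes one SVG element. Flip Y back into SVG space with y_svg = 112.32 − y_machine. Every run uses S521, so all elements get stroke `#0000ff` (score).

Run 1: The run returns to its start, so emit a `<polygon>` with points (Y-flipped): 54.04,57.76 47.15,41.12 30.51,34.23 13.87,41.12 6.98,57.76 13.87,74.40 30.51,81.29 47.15,74.40.

Run 2: The run returns to its start, so emit a `<polygon>` with points (Y-flipped): 88.90,34.30 85.95,27.18 78.83,24.23 71.71,27.18 68.76,34.30 71.71,41.42 78.83,44.37 85.95,41.42.

Run 3: The run is open, so emit a `<polyline>` with points (Y-flipped): 9.43,32.99 130.43,49.53.

Run 4: The run is open, so emit a `<polyline>` with points (Y-flipped): 92.21,50.70 52.26,96.21 136.38,51.63 62.06,40.48.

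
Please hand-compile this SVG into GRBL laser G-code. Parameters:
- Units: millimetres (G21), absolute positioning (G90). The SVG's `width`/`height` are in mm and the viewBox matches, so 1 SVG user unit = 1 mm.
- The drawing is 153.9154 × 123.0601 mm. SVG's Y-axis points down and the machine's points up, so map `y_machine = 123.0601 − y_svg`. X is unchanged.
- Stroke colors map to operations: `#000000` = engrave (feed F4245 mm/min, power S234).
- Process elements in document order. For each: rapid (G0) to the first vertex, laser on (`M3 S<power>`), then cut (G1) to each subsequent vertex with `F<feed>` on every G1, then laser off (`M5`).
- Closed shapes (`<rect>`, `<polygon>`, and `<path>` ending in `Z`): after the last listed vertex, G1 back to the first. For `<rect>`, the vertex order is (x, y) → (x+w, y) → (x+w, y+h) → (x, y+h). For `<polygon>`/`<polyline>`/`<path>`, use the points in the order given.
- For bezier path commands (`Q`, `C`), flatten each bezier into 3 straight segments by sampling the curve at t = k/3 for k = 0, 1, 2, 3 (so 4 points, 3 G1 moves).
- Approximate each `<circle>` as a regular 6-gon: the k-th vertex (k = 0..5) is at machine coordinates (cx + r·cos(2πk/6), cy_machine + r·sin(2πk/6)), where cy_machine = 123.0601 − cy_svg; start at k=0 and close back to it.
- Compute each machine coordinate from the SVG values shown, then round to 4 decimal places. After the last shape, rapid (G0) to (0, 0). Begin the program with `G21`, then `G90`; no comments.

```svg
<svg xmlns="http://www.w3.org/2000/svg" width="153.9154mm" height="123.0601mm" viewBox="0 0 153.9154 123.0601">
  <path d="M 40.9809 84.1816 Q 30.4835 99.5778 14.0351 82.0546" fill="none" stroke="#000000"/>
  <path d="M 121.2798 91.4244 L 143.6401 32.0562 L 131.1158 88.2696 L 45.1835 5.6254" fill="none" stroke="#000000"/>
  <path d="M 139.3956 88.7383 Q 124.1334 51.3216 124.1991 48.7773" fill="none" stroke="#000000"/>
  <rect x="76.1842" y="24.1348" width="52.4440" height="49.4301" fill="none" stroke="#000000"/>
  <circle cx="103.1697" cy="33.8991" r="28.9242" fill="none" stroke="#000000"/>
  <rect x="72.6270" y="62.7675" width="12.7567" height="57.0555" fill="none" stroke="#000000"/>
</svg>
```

Since the viewBox matches the mm dimensions, user units are millimetres directly. The only transform is the Y-flip y_m = 123.0601 − y_svg.

Shape 1 is a quadratic bezier drawn with `<path>`. Its stroke #000000 means engrave at S234, F4245. After flipping Y the toolpath is (40.9809,38.8785) → (33.3214,32.2721) → (24.3395,32.9811) → (14.0351,41.0055).

Shape 2 is a open polyline drawn with `<path>`. Its stroke #000000 means engrave at S234, F4245. After flipping Y the toolpath is (121.2798,31.6357) → (143.6401,91.0039) → (131.1158,34.7905) → (45.1835,117.4347).

Shape 3 is a quadratic bezier drawn with `<path>`. Its stroke #000000 means engrave at S234, F4245. After flipping Y the toolpath is (139.3956,34.3218) → (130.9239,55.3916) → (125.8584,68.7119) → (124.1991,74.2828).

Shape 4 is a rectangle drawn with `<rect>`. Its stroke #000000 means engrave at S234, F4245. After flipping Y the toolpath is (76.1842,98.9253) → (128.6282,98.9253) → (128.6282,49.4952) → (76.1842,49.4952) → (76.1842,98.9253), returning to the start.

Shape 5 is a circle drawn with `<circle>`. Its stroke #000000 means engrave at S234, F4245. After flipping Y the toolpath is (132.0939,89.1610) → (117.6318,114.2101) → (88.7076,114.2101) → (74.2455,89.1610) → (88.7076,64.1119) → (117.6318,64.1119) → (132.0939,89.1610), returning to the start.

Shape 6 is a rectangle drawn with `<rect>`. Its stroke #000000 means engrave at S234, F4245. After flipping Y the toolpath is (72.6270,60.2926) → (85.3837,60.2926) → (85.3837,3.2371) → (72.6270,3.2371) → (72.6270,60.2926), returning to the start.

G21
G90
G0 X40.9809 Y38.8785
M3 S234
G1 X33.3214 Y32.2721 F4245
G1 X24.3395 Y32.9811 F4245
G1 X14.0351 Y41.0055 F4245
M5
G0 X121.2798 Y31.6357
M3 S234
G1 X143.6401 Y91.0039 F4245
G1 X131.1158 Y34.7905 F4245
G1 X45.1835 Y117.4347 F4245
M5
G0 X139.3956 Y34.3218
M3 S234
G1 X130.9239 Y55.3916 F4245
G1 X125.8584 Y68.7119 F4245
G1 X124.1991 Y74.2828 F4245
M5
G0 X76.1842 Y98.9253
M3 S234
G1 X128.6282 Y98.9253 F4245
G1 X128.6282 Y49.4952 F4245
G1 X76.1842 Y49.4952 F4245
G1 X76.1842 Y98.9253 F4245
M5
G0 X132.0939 Y89.1610
M3 S234
G1 X117.6318 Y114.2101 F4245
G1 X88.7076 Y114.2101 F4245
G1 X74.2455 Y89.1610 F4245
G1 X88.7076 Y64.1119 F4245
G1 X117.6318 Y64.1119 F4245
G1 X132.0939 Y89.1610 F4245
M5
G0 X72.6270 Y60.2926
M3 S234
G1 X85.3837 Y60.2926 F4245
G1 X85.3837 Y3.2371 F4245
G1 X72.6270 Y3.2371 F4245
G1 X72.6270 Y60.2926 F4245
M5
G0 X0.0000 Y0.0000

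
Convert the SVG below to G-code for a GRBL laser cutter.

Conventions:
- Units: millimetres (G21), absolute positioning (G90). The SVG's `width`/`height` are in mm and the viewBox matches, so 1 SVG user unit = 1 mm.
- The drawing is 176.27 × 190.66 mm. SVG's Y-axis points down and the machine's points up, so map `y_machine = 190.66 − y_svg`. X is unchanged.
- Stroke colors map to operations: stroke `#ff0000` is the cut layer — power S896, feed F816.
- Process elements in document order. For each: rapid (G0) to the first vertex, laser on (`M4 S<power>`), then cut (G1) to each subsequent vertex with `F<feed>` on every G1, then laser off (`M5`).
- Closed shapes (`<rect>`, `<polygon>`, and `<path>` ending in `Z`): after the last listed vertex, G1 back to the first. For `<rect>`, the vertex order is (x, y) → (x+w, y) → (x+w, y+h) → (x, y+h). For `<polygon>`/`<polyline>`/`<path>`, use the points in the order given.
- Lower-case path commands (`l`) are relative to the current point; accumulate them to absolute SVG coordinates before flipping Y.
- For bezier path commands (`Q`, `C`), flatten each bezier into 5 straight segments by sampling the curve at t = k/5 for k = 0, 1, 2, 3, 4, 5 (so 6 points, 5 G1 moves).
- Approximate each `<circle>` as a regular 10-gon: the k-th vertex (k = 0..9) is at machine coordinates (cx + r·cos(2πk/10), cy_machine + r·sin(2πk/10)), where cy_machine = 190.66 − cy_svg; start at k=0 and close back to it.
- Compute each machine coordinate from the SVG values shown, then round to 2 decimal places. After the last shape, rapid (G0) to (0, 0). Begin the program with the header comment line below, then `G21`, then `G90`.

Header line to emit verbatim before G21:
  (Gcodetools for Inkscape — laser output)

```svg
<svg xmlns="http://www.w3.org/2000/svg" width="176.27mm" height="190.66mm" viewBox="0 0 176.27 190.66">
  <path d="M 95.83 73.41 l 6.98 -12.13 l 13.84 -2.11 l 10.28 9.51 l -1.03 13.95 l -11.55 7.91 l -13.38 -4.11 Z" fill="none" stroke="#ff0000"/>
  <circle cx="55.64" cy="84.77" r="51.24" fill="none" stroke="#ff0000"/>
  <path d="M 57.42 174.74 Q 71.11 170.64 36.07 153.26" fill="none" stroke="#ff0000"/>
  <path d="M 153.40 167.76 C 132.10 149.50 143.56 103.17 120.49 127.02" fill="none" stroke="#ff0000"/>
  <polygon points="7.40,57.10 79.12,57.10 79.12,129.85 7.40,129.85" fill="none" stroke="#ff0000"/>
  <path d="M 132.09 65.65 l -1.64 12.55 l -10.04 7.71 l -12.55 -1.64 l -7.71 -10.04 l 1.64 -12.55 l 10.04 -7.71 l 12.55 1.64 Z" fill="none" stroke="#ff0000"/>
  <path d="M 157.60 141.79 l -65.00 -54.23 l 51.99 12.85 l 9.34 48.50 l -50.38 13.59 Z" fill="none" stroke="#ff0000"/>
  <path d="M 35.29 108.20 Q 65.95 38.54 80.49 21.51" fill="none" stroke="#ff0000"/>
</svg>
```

Since the viewBox matches the mm dimensions, user units are millimetres directly. The only transform is the Y-flip y_m = 190.66 − y_svg.

Shape 1 is a regular polygon drawn with `<path>`. Its stroke #ff0000 means cut at S896, F816. After flipping Y the toolpath is (95.83,117.25) → (102.81,129.38) → (116.65,131.49) → (126.93,121.98) → (125.90,108.03) → (114.35,100.12) → (100.97,104.23) → (95.83,117.25), returning to the start.

Shape 2 is a circle drawn with `<circle>`. Its stroke #ff0000 means cut at S896, F816. After flipping Y the toolpath is (106.88,105.89) → (97.09,136.01) → (71.47,154.62) → (39.81,154.62) → (14.19,136.01) → (4.40,105.89) → (14.19,75.77) → (39.81,57.16) → (71.47,57.16) → (97.09,75.77) → (106.88,105.89), returning to the start.

Shape 3 is a quadratic bezier drawn with `<path>`. Its stroke #ff0000 means cut at S896, F816. After flipping Y the toolpath is (57.42,15.92) → (60.95,18.09) → (60.58,21.32) → (56.31,25.62) → (48.14,30.98) → (36.07,37.40).

Shape 4 is a cubic bezier drawn with `<path>`. Its stroke #ff0000 means cut at S896, F816. After flipping Y the toolpath is (153.40,22.90) → (144.01,36.44) → (139.26,52.00) → (135.91,64.86) → (130.73,70.31) → (120.49,63.64).

Shape 5 is a rectangle drawn with `<polygon>`. Its stroke #ff0000 means cut at S896, F816. After flipping Y the toolpath is (7.40,133.56) → (79.12,133.56) → (79.12,60.81) → (7.40,60.81) → (7.40,133.56), returning to the start.

Shape 6 is a regular polygon drawn with `<path>`. Its stroke #ff0000 means cut at S896, F816. After flipping Y the toolpath is (132.09,125.01) → (130.45,112.46) → (120.41,104.75) → (107.86,106.39) → (100.15,116.43) → (101.79,128.98) → (111.83,136.69) → (124.38,135.05) → (132.09,125.01), returning to the start.

Shape 7 is a closed polygon drawn with `<path>`. Its stroke #ff0000 means cut at S896, F816. After flipping Y the toolpath is (157.60,48.87) → (92.60,103.10) → (144.59,90.25) → (153.93,41.75) → (103.55,28.16) → (157.60,48.87), returning to the start.

Shape 8 is a quadratic bezier drawn with `<path>`. Its stroke #ff0000 means cut at S896, F816. After flipping Y the toolpath is (35.29,82.46) → (46.91,108.22) → (57.24,129.77) → (66.28,147.11) → (74.03,160.23) → (80.49,169.15).

(Gcodetools for Inkscape — laser output)
G21
G90
G0 X95.83 Y117.25
M4 S896
G1 X102.81 Y129.38 F816
G1 X116.65 Y131.49 F816
G1 X126.93 Y121.98 F816
G1 X125.90 Y108.03 F816
G1 X114.35 Y100.12 F816
G1 X100.97 Y104.23 F816
G1 X95.83 Y117.25 F816
M5
G0 X106.88 Y105.89
M4 S896
G1 X97.09 Y136.01 F816
G1 X71.47 Y154.62 F816
G1 X39.81 Y154.62 F816
G1 X14.19 Y136.01 F816
G1 X4.40 Y105.89 F816
G1 X14.19 Y75.77 F816
G1 X39.81 Y57.16 F816
G1 X71.47 Y57.16 F816
G1 X97.09 Y75.77 F816
G1 X106.88 Y105.89 F816
M5
G0 X57.42 Y15.92
M4 S896
G1 X60.95 Y18.09 F816
G1 X60.58 Y21.32 F816
G1 X56.31 Y25.62 F816
G1 X48.14 Y30.98 F816
G1 X36.07 Y37.40 F816
M5
G0 X153.40 Y22.90
M4 S896
G1 X144.01 Y36.44 F816
G1 X139.26 Y52.00 F816
G1 X135.91 Y64.86 F816
G1 X130.73 Y70.31 F816
G1 X120.49 Y63.64 F816
M5
G0 X7.40 Y133.56
M4 S896
G1 X79.12 Y133.56 F816
G1 X79.12 Y60.81 F816
G1 X7.40 Y60.81 F816
G1 X7.40 Y133.56 F816
M5
G0 X132.09 Y125.01
M4 S896
G1 X130.45 Y112.46 F816
G1 X120.41 Y104.75 F816
G1 X107.86 Y106.39 F816
G1 X100.15 Y116.43 F816
G1 X101.79 Y128.98 F816
G1 X111.83 Y136.69 F816
G1 X124.38 Y135.05 F816
G1 X132.09 Y125.01 F816
M5
G0 X157.60 Y48.87
M4 S896
G1 X92.60 Y103.10 F816
G1 X144.59 Y90.25 F816
G1 X153.93 Y41.75 F816
G1 X103.55 Y28.16 F816
G1 X157.60 Y48.87 F816
M5
G0 X35.29 Y82.46
M4 S896
G1 X46.91 Y108.22 F816
G1 X57.24 Y129.77 F816
G1 X66.28 Y147.11 F816
G1 X74.03 Y160.23 F816
G1 X80.49 Y169.15 F816
M5
G0 X0.00 Y0.00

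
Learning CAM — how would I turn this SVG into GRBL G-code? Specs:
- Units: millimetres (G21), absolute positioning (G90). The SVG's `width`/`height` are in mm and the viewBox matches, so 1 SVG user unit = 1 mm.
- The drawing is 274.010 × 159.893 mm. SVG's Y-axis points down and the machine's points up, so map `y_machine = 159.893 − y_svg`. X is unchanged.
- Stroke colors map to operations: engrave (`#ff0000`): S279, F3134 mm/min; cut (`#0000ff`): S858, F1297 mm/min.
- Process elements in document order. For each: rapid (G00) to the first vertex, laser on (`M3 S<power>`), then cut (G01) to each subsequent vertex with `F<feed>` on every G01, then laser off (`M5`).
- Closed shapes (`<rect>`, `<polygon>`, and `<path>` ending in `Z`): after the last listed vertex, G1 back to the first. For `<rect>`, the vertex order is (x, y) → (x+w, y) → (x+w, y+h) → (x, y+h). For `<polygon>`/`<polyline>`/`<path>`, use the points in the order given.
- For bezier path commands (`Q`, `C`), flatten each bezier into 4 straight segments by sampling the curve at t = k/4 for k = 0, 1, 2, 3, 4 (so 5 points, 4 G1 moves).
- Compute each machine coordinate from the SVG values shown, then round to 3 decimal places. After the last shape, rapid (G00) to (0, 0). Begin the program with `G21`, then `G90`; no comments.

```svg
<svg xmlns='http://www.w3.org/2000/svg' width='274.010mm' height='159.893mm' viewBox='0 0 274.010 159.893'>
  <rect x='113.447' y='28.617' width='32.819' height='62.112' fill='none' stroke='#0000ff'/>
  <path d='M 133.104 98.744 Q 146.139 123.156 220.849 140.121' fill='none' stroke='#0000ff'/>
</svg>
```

G21
G90
G00 X113.447 Y131.276
M3 S858
G01 X146.266 Y131.276 F1297
G01 X146.266 Y69.164 F1297
G01 X113.447 Y69.164 F1297
G01 X113.447 Y131.276 F1297
M5
G00 X133.104 Y61.149
M3 S858
G01 X143.476 Y49.408 F1297
G01 X161.558 Y38.599 F1297
G01 X187.349 Y28.720 F1297
G01 X220.849 Y19.772 F1297
M5
G00 X0.000 Y0.000

1 u = 1 mm; y_m = 159.893 − y.

[1] `<rect>` rectangle, #0000ff→cut S858 F1297: (113.447,131.276) → (146.266,131.276) → (146.266,69.164) → (113.447,69.164) → (113.447,131.276) (closed)

[2] `<path>` quadratic bezier, #0000ff→cut S858 F1297: (133.104,61.149) → (143.476,49.408) → (161.558,38.599) → (187.349,28.720) → (220.849,19.772)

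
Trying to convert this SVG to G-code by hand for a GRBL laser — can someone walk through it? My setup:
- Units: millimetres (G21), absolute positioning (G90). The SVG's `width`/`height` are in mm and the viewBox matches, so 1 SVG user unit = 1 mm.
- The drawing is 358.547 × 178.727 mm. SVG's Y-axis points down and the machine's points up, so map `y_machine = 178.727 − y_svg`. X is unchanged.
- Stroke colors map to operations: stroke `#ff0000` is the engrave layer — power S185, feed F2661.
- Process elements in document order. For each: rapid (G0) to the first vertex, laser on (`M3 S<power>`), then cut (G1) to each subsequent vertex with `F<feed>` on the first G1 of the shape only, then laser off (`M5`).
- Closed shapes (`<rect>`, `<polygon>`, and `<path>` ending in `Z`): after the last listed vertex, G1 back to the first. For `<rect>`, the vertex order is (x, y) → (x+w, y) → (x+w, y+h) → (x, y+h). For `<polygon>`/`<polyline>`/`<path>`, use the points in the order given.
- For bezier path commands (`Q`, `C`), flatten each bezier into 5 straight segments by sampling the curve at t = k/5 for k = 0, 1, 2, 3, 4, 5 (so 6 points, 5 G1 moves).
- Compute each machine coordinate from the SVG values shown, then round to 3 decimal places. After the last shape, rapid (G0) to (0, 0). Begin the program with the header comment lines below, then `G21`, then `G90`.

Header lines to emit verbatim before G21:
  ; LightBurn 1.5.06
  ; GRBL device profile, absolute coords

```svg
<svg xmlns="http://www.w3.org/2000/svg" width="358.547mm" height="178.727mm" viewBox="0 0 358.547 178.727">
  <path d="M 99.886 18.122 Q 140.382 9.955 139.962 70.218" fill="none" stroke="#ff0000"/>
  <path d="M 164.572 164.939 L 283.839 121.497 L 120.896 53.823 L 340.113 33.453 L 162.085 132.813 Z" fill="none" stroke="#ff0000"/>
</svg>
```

; LightBurn 1.5.06
; GRBL device profile, absolute coords
G21
G90
G0 X99.886 Y160.605
M3 S185
G1 X114.448 Y161.135 F2661
G1 X125.736 Y156.190
G1 X133.751 Y145.771
G1 X138.493 Y129.877
G1 X139.962 Y108.509
M5
G0 X164.572 Y13.788
M3 S185
G1 X283.839 Y57.230 F2661
G1 X120.896 Y124.904
G1 X340.113 Y145.274
G1 X162.085 Y45.914
G1 X164.572 Y13.788
M5
G0 X0.000 Y0.000

1 u = 1 mm; y_m = 178.727 − y.

[1] `<path>` quadratic bezier, #ff0000→engrave S185 F2661: (99.886,160.605) → (114.448,161.135) → (125.736,156.190) → (133.751,145.771) → (138.493,129.877) → (139.962,108.509)

[2] `<path>` closed polygon, #ff0000→engrave S185 F2661: (164.572,13.788) → (283.839,57.230) → (120.896,124.904) → (340.113,145.274) → (162.085,45.914) → (164.572,13.788) (closed)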